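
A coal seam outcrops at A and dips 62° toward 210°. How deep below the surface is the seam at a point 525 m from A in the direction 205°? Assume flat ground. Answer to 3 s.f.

984 m

The hole lies 5° from the dip direction, so the down-dip offset is 525 × cos 5° = 523.00 m.
Depth = down-dip offset × tan(dip) = 523.00 × tan 62° = 523.00 × 1.8807
Depth = 983.62 m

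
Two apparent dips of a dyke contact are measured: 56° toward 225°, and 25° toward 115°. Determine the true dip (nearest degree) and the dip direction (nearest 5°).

Represent each trace as a vector plunging at its apparent dip toward its trend (east-north-up frame): v₁ = (-0.395, -0.395, -0.829), v₂ = (0.821, -0.383, -0.423).
Cross product v₁ × v₂ gives the pole to the plane: n ∝ (-0.150, -0.848, 0.476).
Dip δ = arctan(|n_h|/n_z) = arctan(0.861/0.476) = 61.1°.
The horizontal component of n points toward azimuth atan2(n_x, n_y) = 190°, the dip direction.

true dip 61°, dip direction 190°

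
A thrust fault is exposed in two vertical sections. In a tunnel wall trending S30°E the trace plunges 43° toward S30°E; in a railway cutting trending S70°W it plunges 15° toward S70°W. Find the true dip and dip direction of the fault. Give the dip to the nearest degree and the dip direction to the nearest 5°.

true dip 46°, dip direction 175°

Each apparent-dip line lies in the plane. As unit vectors (x east, y north, z up), v₁ plunges 43°→S30°E and v₂ plunges 15°→S70°W.
n = v₁ × v₂ = (0.061, -0.714, 0.696) (taken with n_z > 0).
Dip δ = arctan(|n_h|/n_z) = arctan(0.716/0.696) = 45.8°.
Dip direction = azimuth of (n_x, n_y) = atan2(0.061, -0.714) = 175°.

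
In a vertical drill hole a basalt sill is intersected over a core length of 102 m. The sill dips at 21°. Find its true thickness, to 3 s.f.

95.2 m

True thickness t = h · cos(dip) = 102 × cos 21°
t = 102 × 0.9336 = 95.225 m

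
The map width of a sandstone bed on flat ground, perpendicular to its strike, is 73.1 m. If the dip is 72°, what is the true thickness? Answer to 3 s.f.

True thickness t = w · sin(dip) = 73.1 × sin 72°
t = 73.1 × 0.9511 = 69.522 m

69.5 m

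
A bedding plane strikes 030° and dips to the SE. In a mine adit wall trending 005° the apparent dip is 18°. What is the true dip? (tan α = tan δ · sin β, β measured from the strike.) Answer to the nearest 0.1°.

37.6°

β = acute angle between strike 030° and section 005° = 25°.
tan δ = tan α / sin β = tan 18° / sin 25° = 0.3249 / 0.4226 = 0.7688
δ = arctan(0.7688) = 37.55°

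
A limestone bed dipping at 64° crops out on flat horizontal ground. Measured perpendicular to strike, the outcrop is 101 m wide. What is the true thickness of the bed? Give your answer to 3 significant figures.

90.8 m

True thickness t = w · sin(dip) = 101 × sin 64°
t = 101 × 0.8988 = 90.778 m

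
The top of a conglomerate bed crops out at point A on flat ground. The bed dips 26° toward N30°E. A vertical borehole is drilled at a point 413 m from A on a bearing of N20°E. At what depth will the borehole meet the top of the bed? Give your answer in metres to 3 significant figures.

The hole lies 10° from the dip direction, so the down-dip offset is 413 × cos 10° = 406.73 m.
Depth = down-dip offset × tan(dip) = 406.73 × tan 26° = 406.73 × 0.4877
Depth = 198.37 m

198 m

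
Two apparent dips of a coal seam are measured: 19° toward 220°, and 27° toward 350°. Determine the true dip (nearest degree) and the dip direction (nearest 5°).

true dip 45°, dip direction 290°

Each apparent-dip line lies in the plane. As unit vectors (x east, y north, z up), v₁ plunges 19°→220° and v₂ plunges 27°→350°.
The plane normal is n = v₁ × v₂ ∝ (-0.615, 0.226, 0.645).
True dip = arccos(n_z / |n|) = arccos(0.7021) = 45.4°.
Dip direction = azimuth of (n_x, n_y) = atan2(-0.615, 0.226) = 290°.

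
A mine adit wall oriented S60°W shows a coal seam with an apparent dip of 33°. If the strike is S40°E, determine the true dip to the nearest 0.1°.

33.4°

β = acute angle between strike S40°E and section S60°W = 80°.
tan(true dip) = tan 33° / sin 80° = 0.6594
δ = arctan(0.6594) = 33.40°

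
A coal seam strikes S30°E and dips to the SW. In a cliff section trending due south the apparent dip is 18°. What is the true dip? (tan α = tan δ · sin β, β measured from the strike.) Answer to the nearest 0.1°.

β = acute angle between strike S30°E and section due south = 30°.
tan δ = tan α / sin β = tan 18° / sin 30° = 0.3249 / 0.5000 = 0.6498
true dip = arctan 0.6498 = 33.02°

33.0°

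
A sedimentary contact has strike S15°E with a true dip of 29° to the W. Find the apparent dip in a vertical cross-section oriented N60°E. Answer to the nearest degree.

The section lies 75° from the strike.
tan(apparent dip) = tan 29° · sin 75° = 0.5354
α = arctan(0.5354) = 28.17°

28°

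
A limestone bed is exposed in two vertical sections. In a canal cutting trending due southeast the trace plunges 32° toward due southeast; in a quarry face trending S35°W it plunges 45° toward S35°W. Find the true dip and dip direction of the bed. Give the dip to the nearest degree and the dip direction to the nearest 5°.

true dip 48°, dip direction 190°

Represent each trace as a vector plunging at its apparent dip toward its trend (east-north-up frame): v₁ = (0.600, -0.600, -0.530), v₂ = (-0.406, -0.579, -0.707).
The plane normal is n = v₁ × v₂ ∝ (-0.117, -0.639, 0.591).
tan δ = √(n_x²+n_y²)/n_z = 0.650/0.591, so δ = 47.7°.
Dip direction = azimuth of (n_x, n_y) = atan2(-0.117, -0.639) = 190°.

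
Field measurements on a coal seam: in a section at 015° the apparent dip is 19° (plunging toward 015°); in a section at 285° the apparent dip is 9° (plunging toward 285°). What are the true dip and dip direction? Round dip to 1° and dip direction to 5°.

The two traces are lines in the plane: v₁ = (sin 15°·cos 19°, cos 15°·cos 19°, −sin 19°), v₂ = (sin 285°·cos 9°, cos 285°·cos 9°, −sin 9°).
The plane normal is n = v₁ × v₂ ∝ (-0.060, 0.349, 0.934).
True dip = arccos(n_z / |n|) = arccos(0.9351) = 20.8°.
The horizontal component of n points toward azimuth atan2(n_x, n_y) = 350°, the dip direction.

true dip 21°, dip direction 350°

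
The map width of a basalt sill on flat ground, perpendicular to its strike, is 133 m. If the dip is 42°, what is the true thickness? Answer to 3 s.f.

True thickness t = w · sin(dip) = 133 × sin 42°
t = 133 × 0.6691 = 88.994 m

89.0 m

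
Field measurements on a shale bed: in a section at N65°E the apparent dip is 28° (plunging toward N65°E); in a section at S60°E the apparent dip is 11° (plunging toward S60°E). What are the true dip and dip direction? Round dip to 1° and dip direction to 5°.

Each apparent-dip line lies in the plane. As unit vectors (x east, y north, z up), v₁ plunges 28°→N65°E and v₂ plunges 11°→S60°E.
Cross product v₁ × v₂ gives the pole to the plane: n ∝ (0.302, 0.246, 0.710).
Dip δ = arctan(|n_h|/n_z) = arctan(0.389/0.710) = 28.7°.
Dip direction = atan2(0.302, 0.246) = 51° (azimuth of n's horizontal projection).

true dip 29°, dip direction 050°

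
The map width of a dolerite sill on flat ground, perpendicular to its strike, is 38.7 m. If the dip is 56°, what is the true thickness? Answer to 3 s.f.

True thickness t = w · sin(dip) = 38.7 × sin 56°
t = 38.7 × 0.8290 = 32.084 m

32.1 m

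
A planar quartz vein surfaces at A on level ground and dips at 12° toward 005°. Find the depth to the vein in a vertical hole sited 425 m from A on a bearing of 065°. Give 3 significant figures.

45.2 m

The hole lies 60° from the dip direction, so the down-dip offset is 425 × cos 60° = 212.50 m.
Depth = down-dip offset × tan(dip) = 212.50 × tan 12° = 212.50 × 0.2126
Depth = 45.17 m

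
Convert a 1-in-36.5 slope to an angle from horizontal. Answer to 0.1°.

1.6°

tan θ = 1/36.5 = 0.0274
θ = arctan(0.0274) = 1.57°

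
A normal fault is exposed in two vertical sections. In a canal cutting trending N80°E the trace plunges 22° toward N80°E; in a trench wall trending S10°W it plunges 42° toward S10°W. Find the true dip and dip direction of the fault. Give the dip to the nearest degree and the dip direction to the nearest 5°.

true dip 50°, dip direction 150°

The two traces are lines in the plane: v₁ = (sin 80°·cos 22°, cos 80°·cos 22°, −sin 22°), v₂ = (sin 190°·cos 42°, cos 190°·cos 42°, −sin 42°).
n = v₁ × v₂ = (0.382, -0.659, 0.647) (taken with n_z > 0).
tan δ = √(n_x²+n_y²)/n_z = 0.762/0.647, so δ = 49.6°.
Dip direction = atan2(0.382, -0.659) = 150° (azimuth of n's horizontal projection).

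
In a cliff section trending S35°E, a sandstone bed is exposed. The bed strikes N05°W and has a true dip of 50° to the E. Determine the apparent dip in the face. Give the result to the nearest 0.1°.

30.8°

Angle between strike (N05°W) and section (S35°E): β = 30°.
tan α = tan 50° × sin 30° = 1.1918 × 0.5000 = 0.5959
α = arctan(0.5959) = 30.79°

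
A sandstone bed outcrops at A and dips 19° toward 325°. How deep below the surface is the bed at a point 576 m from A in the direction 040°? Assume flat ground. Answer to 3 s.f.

51.3 m

The hole lies 75° from the dip direction, so the down-dip offset is 576 × cos 75° = 149.08 m.
Depth = down-dip offset × tan(dip) = 149.08 × tan 19° = 149.08 × 0.3443
Depth = 51.33 m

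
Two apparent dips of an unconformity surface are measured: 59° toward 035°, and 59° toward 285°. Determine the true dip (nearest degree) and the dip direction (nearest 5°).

true dip 71°, dip direction 340°

Each apparent-dip line lies in the plane. As unit vectors (x east, y north, z up), v₁ plunges 59°→035° and v₂ plunges 59°→285°.
The plane normal is n = v₁ × v₂ ∝ (-0.247, 0.680, 0.249).
tan δ = √(n_x²+n_y²)/n_z = 0.723/0.249, so δ = 71.0°.
The horizontal component of n points toward azimuth atan2(n_x, n_y) = 340°, the dip direction.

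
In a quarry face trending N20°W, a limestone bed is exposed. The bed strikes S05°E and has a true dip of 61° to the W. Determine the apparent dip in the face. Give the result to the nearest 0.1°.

The strike is S05°E and the section trends N20°W; the acute angle between them is β = 15°.
tan α = tan 61° × sin 15° = 1.8040 × 0.2588 = 0.4669
α = arctan(0.4669) = 25.03°

25.0°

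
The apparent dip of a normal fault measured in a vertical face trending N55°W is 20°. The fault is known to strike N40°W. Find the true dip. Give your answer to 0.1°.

The section is 15° from the strike.
tan(true dip) = tan 20° / sin 15° = 1.4063
δ = arctan(1.4063) = 54.58°

54.6°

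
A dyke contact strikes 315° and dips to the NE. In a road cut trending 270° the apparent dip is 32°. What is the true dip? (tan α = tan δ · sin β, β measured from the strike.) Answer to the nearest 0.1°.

The section is 45° from the strike.
tan δ = tan α / sin β = tan 32° / sin 45° = 0.6249 / 0.7071 = 0.8837
true dip = arctan 0.8837 = 41.47°

41.5°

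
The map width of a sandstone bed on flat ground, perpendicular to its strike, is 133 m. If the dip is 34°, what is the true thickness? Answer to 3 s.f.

74.4 m

True thickness t = w · sin(dip) = 133 × sin 34°
t = 133 × 0.5592 = 74.373 m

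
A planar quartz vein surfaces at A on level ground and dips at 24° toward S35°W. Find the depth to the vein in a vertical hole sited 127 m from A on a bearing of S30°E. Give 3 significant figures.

The hole lies 65° from the dip direction, so the down-dip offset is 127 × cos 65° = 53.67 m.
Depth = down-dip offset × tan(dip) = 53.67 × tan 24° = 53.67 × 0.4452
Depth = 23.90 m

23.9 m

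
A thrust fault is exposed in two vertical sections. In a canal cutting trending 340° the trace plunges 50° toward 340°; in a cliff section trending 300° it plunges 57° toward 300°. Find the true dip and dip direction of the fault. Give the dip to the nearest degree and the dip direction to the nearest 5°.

true dip 57°, dip direction 300°

Each apparent-dip line lies in the plane. As unit vectors (x east, y north, z up), v₁ plunges 50°→340° and v₂ plunges 57°→300°.
Cross product v₁ × v₂ gives the pole to the plane: n ∝ (-0.298, 0.177, 0.225).
True dip = arccos(n_z / |n|) = arccos(0.5446) = 57.0°.
Dip direction = atan2(-0.298, 0.177) = 301° (azimuth of n's horizontal projection).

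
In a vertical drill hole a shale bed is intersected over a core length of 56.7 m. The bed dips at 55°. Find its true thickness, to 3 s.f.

32.5 m

True thickness t = h · cos(dip) = 56.7 × cos 55°
t = 56.7 × 0.5736 = 32.522 m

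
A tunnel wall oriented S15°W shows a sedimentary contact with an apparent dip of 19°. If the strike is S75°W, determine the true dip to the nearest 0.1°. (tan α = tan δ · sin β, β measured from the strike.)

21.7°

β = acute angle between strike S75°W and section S15°W = 60°.
tan δ = tan α / sin β = tan 19° / sin 60° = 0.3443 / 0.8660 = 0.3976
true dip = arctan 0.3976 = 21.68°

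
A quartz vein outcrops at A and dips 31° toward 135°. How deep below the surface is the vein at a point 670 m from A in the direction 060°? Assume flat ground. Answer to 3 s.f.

The hole lies 75° from the dip direction, so the down-dip offset is 670 × cos 75° = 173.41 m.
Depth = down-dip offset × tan(dip) = 173.41 × tan 31° = 173.41 × 0.6009
Depth = 104.19 m

104 m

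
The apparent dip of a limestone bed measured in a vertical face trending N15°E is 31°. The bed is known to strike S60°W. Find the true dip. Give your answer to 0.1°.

40.4°

β = acute angle between strike S60°W and section N15°E = 45°.
tan δ = tan α / sin β = tan 31° / sin 45° = 0.6009 / 0.7071 = 0.8497
δ = arctan(0.8497) = 40.36°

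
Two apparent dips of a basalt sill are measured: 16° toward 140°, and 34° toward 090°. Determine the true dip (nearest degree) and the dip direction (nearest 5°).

Represent each trace as a vector plunging at its apparent dip toward its trend (east-north-up frame): v₁ = (0.618, -0.736, -0.276), v₂ = (0.829, 0.000, -0.559).
n = v₁ × v₂ = (0.412, 0.117, 0.610) (taken with n_z > 0).
Dip δ = arctan(|n_h|/n_z) = arctan(0.428/0.610) = 35.0°.
Dip direction = azimuth of (n_x, n_y) = atan2(0.412, 0.117) = 74°.

true dip 35°, dip direction 075°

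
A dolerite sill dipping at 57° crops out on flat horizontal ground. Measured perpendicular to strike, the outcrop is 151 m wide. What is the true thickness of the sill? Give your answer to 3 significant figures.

127 m

True thickness t = w · sin(dip) = 151 × sin 57°
t = 151 × 0.8387 = 126.639 m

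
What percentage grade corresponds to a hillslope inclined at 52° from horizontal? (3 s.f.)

128%

grade % = 100 × tan 52° = 100 × 1.2799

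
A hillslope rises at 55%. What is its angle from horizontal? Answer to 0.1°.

tan θ = 55/100 = 0.5500
θ = arctan(0.5500) = 28.81°

28.8°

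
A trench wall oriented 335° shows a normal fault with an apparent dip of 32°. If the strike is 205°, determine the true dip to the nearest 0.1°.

39.2°

β = acute angle between strike 205° and section 335° = 50°.
tan δ = tan α / sin β = tan 32° / sin 50° = 0.6249 / 0.7660 = 0.8157
true dip = arctan 0.8157 = 39.20°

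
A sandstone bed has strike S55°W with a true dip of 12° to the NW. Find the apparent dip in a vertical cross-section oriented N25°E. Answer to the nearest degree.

Angle between strike (S55°W) and section (N25°E): β = 30°.
tan α = tan 12° × sin 30° = 0.2126 × 0.5000 = 0.1063
α = arctan(0.1063) = 6.07°

6°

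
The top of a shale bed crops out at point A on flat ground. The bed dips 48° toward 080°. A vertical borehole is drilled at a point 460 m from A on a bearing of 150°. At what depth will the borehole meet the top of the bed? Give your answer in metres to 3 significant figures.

The hole lies 70° from the dip direction, so the down-dip offset is 460 × cos 70° = 157.33 m.
Depth = down-dip offset × tan(dip) = 157.33 × tan 48° = 157.33 × 1.1106
Depth = 174.73 m

175 m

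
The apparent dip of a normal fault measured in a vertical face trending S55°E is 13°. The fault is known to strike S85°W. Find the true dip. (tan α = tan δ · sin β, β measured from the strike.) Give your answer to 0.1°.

19.8°

The section is 40° from the strike.
tan(true dip) = tan 13° / sin 40° = 0.3592
δ = arctan(0.3592) = 19.76°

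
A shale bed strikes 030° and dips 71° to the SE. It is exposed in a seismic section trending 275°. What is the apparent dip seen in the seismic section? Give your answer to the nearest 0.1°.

The section lies 65° from the strike.
tan α = tan 71° × sin 65° = 2.9042 × 0.9063 = 2.6321
apparent dip = arctan 2.6321 = 69.20°

69.2°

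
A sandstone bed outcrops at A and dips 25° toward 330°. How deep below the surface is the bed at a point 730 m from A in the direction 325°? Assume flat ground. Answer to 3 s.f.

339 m

The hole lies 5° from the dip direction, so the down-dip offset is 730 × cos 5° = 727.22 m.
Depth = down-dip offset × tan(dip) = 727.22 × tan 25° = 727.22 × 0.4663
Depth = 339.11 m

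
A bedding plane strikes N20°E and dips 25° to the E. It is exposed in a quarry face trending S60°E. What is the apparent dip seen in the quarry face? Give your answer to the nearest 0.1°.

24.7°

The section lies 80° from the strike.
tan α = tan 25° × sin 80° = 0.4663 × 0.9848 = 0.4592
α = arctan(0.4592) = 24.67°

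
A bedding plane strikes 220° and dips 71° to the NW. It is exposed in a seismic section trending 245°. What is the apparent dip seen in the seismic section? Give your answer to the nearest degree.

51°

Angle between strike (220°) and section (245°): β = 25°.
tan(apparent dip) = tan 71° · sin 25° = 1.2274
apparent dip = arctan 1.2274 = 50.83°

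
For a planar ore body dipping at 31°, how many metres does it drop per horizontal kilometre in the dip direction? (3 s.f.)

drop per km = 1000 × tan 31° = 1000 × 0.6009

601 m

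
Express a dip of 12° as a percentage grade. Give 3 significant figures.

21.3%

grade % = 100 × tan 12° = 100 × 0.2126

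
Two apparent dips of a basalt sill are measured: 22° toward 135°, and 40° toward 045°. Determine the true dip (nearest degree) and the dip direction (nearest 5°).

Represent each trace as a vector plunging at its apparent dip toward its trend (east-north-up frame): v₁ = (0.656, -0.656, -0.375), v₂ = (0.542, 0.542, -0.643).
Cross product v₁ × v₂ gives the pole to the plane: n ∝ (0.624, 0.219, 0.710).
tan δ = √(n_x²+n_y²)/n_z = 0.661/0.710, so δ = 43.0°.
The horizontal component of n points toward azimuth atan2(n_x, n_y) = 71°, the dip direction.

true dip 43°, dip direction 070°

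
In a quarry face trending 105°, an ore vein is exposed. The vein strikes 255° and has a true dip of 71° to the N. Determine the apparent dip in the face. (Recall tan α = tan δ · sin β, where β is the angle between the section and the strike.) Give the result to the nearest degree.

The section lies 30° from the strike.
tan(apparent dip) = tan 71° · sin 30° = 1.4521
α = arctan(1.4521) = 55.45°

55°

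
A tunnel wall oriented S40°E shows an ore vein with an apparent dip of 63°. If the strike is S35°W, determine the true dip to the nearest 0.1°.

63.8°

The section is 75° from the strike.
tan δ = tan α / sin β = tan 63° / sin 75° = 1.9626 / 0.9659 = 2.0318
δ = arctan(2.0318) = 63.80°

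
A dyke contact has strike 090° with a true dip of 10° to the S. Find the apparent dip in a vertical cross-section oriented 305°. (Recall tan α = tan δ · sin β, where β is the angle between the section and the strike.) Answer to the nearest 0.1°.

5.8°

Angle between strike (090°) and section (305°): β = 35°.
tan(apparent dip) = tan 10° · sin 35° = 0.1011
apparent dip = arctan 0.1011 = 5.78°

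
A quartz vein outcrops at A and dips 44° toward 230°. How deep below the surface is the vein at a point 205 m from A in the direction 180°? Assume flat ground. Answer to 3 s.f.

The hole lies 50° from the dip direction, so the down-dip offset is 205 × cos 50° = 131.77 m.
Depth = down-dip offset × tan(dip) = 131.77 × tan 44° = 131.77 × 0.9657
Depth = 127.25 m

127 m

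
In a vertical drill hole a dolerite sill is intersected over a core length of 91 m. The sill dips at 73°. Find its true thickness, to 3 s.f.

True thickness t = h · cos(dip) = 91 × cos 73°
t = 91 × 0.2924 = 26.606 m

26.6 m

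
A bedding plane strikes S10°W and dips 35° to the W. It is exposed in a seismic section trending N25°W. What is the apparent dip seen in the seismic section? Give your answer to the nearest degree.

22°

The section lies 35° from the strike.
tan α = tan 35° × sin 35° = 0.7002 × 0.5736 = 0.4016
α = arctan(0.4016) = 21.88°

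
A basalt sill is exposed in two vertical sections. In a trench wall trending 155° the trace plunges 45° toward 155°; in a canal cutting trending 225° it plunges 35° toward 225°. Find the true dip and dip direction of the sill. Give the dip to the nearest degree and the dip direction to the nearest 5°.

Represent each trace as a vector plunging at its apparent dip toward its trend (east-north-up frame): v₁ = (0.299, -0.641, -0.707), v₂ = (-0.579, -0.579, -0.574).
The plane normal is n = v₁ × v₂ ∝ (0.042, -0.581, 0.544).
True dip = arccos(n_z / |n|) = arccos(0.6827) = 46.9°.
Dip direction = atan2(0.042, -0.581) = 176° (azimuth of n's horizontal projection).

true dip 47°, dip direction 175°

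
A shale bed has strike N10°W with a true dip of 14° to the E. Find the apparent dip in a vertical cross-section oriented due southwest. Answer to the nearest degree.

12°

The section lies 55° from the strike.
tan(apparent dip) = tan 14° · sin 55° = 0.2042
α = arctan(0.2042) = 11.54°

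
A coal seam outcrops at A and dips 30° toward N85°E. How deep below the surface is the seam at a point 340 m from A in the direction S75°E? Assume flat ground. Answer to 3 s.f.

The hole lies 20° from the dip direction, so the down-dip offset is 340 × cos 20° = 319.50 m.
Depth = down-dip offset × tan(dip) = 319.50 × tan 30° = 319.50 × 0.5774
Depth = 184.46 m

184 m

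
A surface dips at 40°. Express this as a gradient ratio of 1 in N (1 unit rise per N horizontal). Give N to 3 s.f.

1 in 1.19

1 : N means tan θ = 1/N, so N = 1/tan 40° = 1/0.8391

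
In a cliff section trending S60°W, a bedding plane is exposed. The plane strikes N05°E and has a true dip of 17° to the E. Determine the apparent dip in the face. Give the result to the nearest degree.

Angle between strike (N05°E) and section (S60°W): β = 55°.
tan(apparent dip) = tan 17° · sin 55° = 0.2504
α = arctan(0.2504) = 14.06°

14°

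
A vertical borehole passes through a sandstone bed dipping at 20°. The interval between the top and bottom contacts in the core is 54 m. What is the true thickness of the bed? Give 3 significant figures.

50.7 m

True thickness t = h · cos(dip) = 54 × cos 20°
t = 54 × 0.9397 = 50.743 m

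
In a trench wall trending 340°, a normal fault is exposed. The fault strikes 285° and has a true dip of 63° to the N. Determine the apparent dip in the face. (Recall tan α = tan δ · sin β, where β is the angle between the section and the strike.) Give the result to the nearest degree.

The section lies 55° from the strike.
tan(apparent dip) = tan 63° · sin 55° = 1.6077
α = arctan(1.6077) = 58.12°

58°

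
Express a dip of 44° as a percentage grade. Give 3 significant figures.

grade % = 100 × tan 44° = 100 × 0.9657

96.6%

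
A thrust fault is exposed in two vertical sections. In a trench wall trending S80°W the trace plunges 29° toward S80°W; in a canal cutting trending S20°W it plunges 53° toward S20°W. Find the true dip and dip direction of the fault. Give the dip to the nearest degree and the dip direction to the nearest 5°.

true dip 53°, dip direction 195°

Each apparent-dip line lies in the plane. As unit vectors (x east, y north, z up), v₁ plunges 29°→S80°W and v₂ plunges 53°→S20°W.
The plane normal is n = v₁ × v₂ ∝ (-0.153, -0.588, 0.456).
tan δ = √(n_x²+n_y²)/n_z = 0.608/0.456, so δ = 53.1°.
The horizontal component of n points toward azimuth atan2(n_x, n_y) = 195°, the dip direction.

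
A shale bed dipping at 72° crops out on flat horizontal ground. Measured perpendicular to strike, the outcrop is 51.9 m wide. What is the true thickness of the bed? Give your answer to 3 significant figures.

True thickness t = w · sin(dip) = 51.9 × sin 72°
t = 51.9 × 0.9511 = 49.360 m

49.4 m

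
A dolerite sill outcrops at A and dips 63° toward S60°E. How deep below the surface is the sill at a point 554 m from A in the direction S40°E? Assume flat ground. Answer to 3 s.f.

1020 m

The hole lies 20° from the dip direction, so the down-dip offset is 554 × cos 20° = 520.59 m.
Depth = down-dip offset × tan(dip) = 520.59 × tan 63° = 520.59 × 1.9626
Depth = 1021.71 m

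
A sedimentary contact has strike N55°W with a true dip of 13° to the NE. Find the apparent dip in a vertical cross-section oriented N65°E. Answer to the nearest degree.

The section lies 60° from the strike.
tan α = tan 13° × sin 60° = 0.2309 × 0.8660 = 0.1999
α = arctan(0.1999) = 11.31°

11°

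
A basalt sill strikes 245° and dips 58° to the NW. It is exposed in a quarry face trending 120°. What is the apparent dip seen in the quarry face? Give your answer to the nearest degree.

The section lies 55° from the strike.
tan α = tan 58° × sin 55° = 1.6003 × 0.8192 = 1.3109
α = arctan(1.3109) = 52.66°

53°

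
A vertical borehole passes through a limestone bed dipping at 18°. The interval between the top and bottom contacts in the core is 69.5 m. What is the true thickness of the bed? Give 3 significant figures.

True thickness t = h · cos(dip) = 69.5 × cos 18°
t = 69.5 × 0.9511 = 66.098 m

66.1 m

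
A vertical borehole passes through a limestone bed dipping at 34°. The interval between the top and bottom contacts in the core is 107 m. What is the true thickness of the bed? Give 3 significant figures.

True thickness t = h · cos(dip) = 107 × cos 34°
t = 107 × 0.8290 = 88.707 m

88.7 m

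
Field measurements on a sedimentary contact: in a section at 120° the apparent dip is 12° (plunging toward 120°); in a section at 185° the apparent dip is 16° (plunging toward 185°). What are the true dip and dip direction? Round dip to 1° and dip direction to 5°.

true dip 17°, dip direction 165°

Represent each trace as a vector plunging at its apparent dip toward its trend (east-north-up frame): v₁ = (0.847, -0.489, -0.208), v₂ = (-0.084, -0.958, -0.276).
Cross product v₁ × v₂ gives the pole to the plane: n ∝ (0.064, -0.251, 0.852).
tan δ = √(n_x²+n_y²)/n_z = 0.259/0.852, so δ = 16.9°.
The horizontal component of n points toward azimuth atan2(n_x, n_y) = 166°, the dip direction.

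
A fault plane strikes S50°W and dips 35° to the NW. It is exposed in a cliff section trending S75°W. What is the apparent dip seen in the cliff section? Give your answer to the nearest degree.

The strike is S50°W and the section trends S75°W; the acute angle between them is β = 25°.
tan α = tan 35° × sin 25° = 0.7002 × 0.4226 = 0.2959
α = arctan(0.2959) = 16.48°

16°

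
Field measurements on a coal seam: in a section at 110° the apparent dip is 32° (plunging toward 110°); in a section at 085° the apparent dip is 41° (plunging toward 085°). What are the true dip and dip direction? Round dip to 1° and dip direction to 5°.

The two traces are lines in the plane: v₁ = (sin 110°·cos 32°, cos 110°·cos 32°, −sin 32°), v₂ = (sin 85°·cos 41°, cos 85°·cos 41°, −sin 41°).
The plane normal is n = v₁ × v₂ ∝ (0.225, 0.124, 0.270).
True dip = arccos(n_z / |n|) = arccos(0.7246) = 43.6°.
Dip direction = azimuth of (n_x, n_y) = atan2(0.225, 0.124) = 61°.

true dip 44°, dip direction 060°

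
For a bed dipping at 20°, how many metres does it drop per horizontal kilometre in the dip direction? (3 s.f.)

drop per km = 1000 × tan 20° = 1000 × 0.3640

364 m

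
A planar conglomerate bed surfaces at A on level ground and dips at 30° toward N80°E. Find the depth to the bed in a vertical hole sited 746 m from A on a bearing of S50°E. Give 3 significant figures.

The hole lies 50° from the dip direction, so the down-dip offset is 746 × cos 50° = 479.52 m.
Depth = down-dip offset × tan(dip) = 479.52 × tan 30° = 479.52 × 0.5774
Depth = 276.85 m

277 m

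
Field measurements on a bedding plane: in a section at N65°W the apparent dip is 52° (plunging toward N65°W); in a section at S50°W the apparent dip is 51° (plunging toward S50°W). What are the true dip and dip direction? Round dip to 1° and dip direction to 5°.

true dip 56°, dip direction 265°

The two traces are lines in the plane: v₁ = (sin 295°·cos 52°, cos 295°·cos 52°, −sin 52°), v₂ = (sin 230°·cos 51°, cos 230°·cos 51°, −sin 51°).
The plane normal is n = v₁ × v₂ ∝ (-0.521, -0.054, 0.351).
True dip = arccos(n_z / |n|) = arccos(0.5569) = 56.2°.
The horizontal component of n points toward azimuth atan2(n_x, n_y) = 264°, the dip direction.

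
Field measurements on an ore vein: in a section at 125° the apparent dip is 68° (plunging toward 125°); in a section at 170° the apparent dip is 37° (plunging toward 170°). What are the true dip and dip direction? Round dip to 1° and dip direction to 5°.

Represent each trace as a vector plunging at its apparent dip toward its trend (east-north-up frame): v₁ = (0.307, -0.215, -0.927), v₂ = (0.139, -0.787, -0.602).
Cross product v₁ × v₂ gives the pole to the plane: n ∝ (0.600, -0.056, 0.212).
True dip = arccos(n_z / |n|) = arccos(0.3313) = 70.7°.
Dip direction = atan2(0.600, -0.056) = 95° (azimuth of n's horizontal projection).

true dip 71°, dip direction 095°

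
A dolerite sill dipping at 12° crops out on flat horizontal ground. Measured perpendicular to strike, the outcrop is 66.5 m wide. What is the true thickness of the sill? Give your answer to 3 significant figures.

13.8 m

True thickness t = w · sin(dip) = 66.5 × sin 12°
t = 66.5 × 0.2079 = 13.826 m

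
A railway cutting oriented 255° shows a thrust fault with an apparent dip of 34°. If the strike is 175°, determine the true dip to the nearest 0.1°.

β = acute angle between strike 175° and section 255° = 80°.
tan δ = tan α / sin β = tan 34° / sin 80° = 0.6745 / 0.9848 = 0.6849
true dip = arctan 0.6849 = 34.41°

34.4°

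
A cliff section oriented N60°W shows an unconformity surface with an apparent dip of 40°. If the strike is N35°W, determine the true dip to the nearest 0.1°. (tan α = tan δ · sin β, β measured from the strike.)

63.3°

β = acute angle between strike N35°W and section N60°W = 25°.
tan(true dip) = tan 40° / sin 25° = 1.9855
true dip = arctan 1.9855 = 63.27°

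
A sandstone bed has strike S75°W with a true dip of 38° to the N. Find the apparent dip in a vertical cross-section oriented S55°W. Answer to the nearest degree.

The section lies 20° from the strike.
tan(apparent dip) = tan 38° · sin 20° = 0.2672
apparent dip = arctan 0.2672 = 14.96°

15°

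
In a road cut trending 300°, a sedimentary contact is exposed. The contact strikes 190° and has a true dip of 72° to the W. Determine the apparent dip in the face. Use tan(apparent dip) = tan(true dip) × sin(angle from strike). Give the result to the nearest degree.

71°

The section lies 70° from the strike.
tan(apparent dip) = tan 72° · sin 70° = 2.8921
apparent dip = arctan 2.8921 = 70.93°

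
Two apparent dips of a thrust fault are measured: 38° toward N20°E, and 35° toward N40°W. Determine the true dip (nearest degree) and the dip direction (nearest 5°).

The two traces are lines in the plane: v₁ = (sin 20°·cos 38°, cos 20°·cos 38°, −sin 38°), v₂ = (sin 320°·cos 35°, cos 320°·cos 35°, −sin 35°).
n = v₁ × v₂ = (-0.038, 0.479, 0.559) (taken with n_z > 0).
tan δ = √(n_x²+n_y²)/n_z = 0.480/0.559, so δ = 40.7°.
Dip direction = atan2(-0.038, 0.479) = 355° (azimuth of n's horizontal projection).

true dip 41°, dip direction 355°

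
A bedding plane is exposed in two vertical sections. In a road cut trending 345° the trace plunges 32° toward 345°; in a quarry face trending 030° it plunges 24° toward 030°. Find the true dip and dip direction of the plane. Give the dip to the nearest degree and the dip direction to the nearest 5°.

true dip 32°, dip direction 345°

Represent each trace as a vector plunging at its apparent dip toward its trend (east-north-up frame): v₁ = (-0.219, 0.819, -0.530), v₂ = (0.457, 0.791, -0.407).
n = v₁ × v₂ = (-0.086, 0.331, 0.548) (taken with n_z > 0).
Dip δ = arctan(|n_h|/n_z) = arctan(0.342/0.548) = 32.0°.
The horizontal component of n points toward azimuth atan2(n_x, n_y) = 345°, the dip direction.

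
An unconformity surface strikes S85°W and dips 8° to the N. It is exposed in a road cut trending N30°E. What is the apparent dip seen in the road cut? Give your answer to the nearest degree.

7°

Angle between strike (S85°W) and section (N30°E): β = 55°.
tan α = tan 8° × sin 55° = 0.1405 × 0.8192 = 0.1151
apparent dip = arctan 0.1151 = 6.57°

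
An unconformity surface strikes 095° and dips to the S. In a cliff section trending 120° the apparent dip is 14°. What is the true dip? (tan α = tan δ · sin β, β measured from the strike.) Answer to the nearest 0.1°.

30.5°

The section is 25° from the strike.
tan(true dip) = tan 14° / sin 25° = 0.5900
δ = arctan(0.5900) = 30.54°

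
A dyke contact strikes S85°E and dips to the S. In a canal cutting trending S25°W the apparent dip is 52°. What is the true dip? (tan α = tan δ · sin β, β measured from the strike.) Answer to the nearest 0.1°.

β = acute angle between strike S85°E and section S25°W = 70°.
tan δ = tan α / sin β = tan 52° / sin 70° = 1.2799 / 0.9397 = 1.3621
true dip = arctan 1.3621 = 53.72°

53.7°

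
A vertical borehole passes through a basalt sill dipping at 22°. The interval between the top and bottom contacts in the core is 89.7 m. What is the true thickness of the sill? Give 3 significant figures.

83.2 m

True thickness t = h · cos(dip) = 89.7 × cos 22°
t = 89.7 × 0.9272 = 83.168 m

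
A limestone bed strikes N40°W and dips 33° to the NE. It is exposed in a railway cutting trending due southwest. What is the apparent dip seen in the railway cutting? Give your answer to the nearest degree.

Angle between strike (N40°W) and section (due southwest): β = 85°.
tan(apparent dip) = tan 33° · sin 85° = 0.6469
apparent dip = arctan 0.6469 = 32.90°

33°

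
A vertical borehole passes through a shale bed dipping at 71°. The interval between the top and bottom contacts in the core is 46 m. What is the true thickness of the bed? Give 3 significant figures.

15.0 m

True thickness t = h · cos(dip) = 46 × cos 71°
t = 46 × 0.3256 = 14.976 m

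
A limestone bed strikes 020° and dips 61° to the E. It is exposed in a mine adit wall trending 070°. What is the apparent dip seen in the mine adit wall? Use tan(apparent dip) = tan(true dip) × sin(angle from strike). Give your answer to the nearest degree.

54°

The section lies 50° from the strike.
tan α = tan 61° × sin 50° = 1.8040 × 0.7660 = 1.3820
apparent dip = arctan 1.3820 = 54.11°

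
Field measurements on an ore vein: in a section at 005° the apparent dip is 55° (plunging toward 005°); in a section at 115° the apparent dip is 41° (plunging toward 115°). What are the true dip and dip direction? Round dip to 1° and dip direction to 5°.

true dip 64°, dip direction 050°

The two traces are lines in the plane: v₁ = (sin 5°·cos 55°, cos 5°·cos 55°, −sin 55°), v₂ = (sin 115°·cos 41°, cos 115°·cos 41°, −sin 41°).
The plane normal is n = v₁ × v₂ ∝ (0.636, 0.528, 0.407).
tan δ = √(n_x²+n_y²)/n_z = 0.826/0.407, so δ = 63.8°.
Dip direction = atan2(0.636, 0.528) = 50° (azimuth of n's horizontal projection).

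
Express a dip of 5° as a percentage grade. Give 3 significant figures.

grade % = 100 × tan 5° = 100 × 0.0875

8.75%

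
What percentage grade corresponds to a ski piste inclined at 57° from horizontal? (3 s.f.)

154%

grade % = 100 × tan 57° = 100 × 1.5399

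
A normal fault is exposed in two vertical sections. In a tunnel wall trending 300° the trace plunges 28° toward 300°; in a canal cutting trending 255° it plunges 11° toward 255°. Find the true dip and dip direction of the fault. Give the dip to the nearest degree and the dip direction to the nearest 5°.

The two traces are lines in the plane: v₁ = (sin 300°·cos 28°, cos 300°·cos 28°, −sin 28°), v₂ = (sin 255°·cos 11°, cos 255°·cos 11°, −sin 11°).
Cross product v₁ × v₂ gives the pole to the plane: n ∝ (-0.204, 0.299, 0.613).
True dip = arccos(n_z / |n|) = arccos(0.8611) = 30.6°.
Dip direction = azimuth of (n_x, n_y) = atan2(-0.204, 0.299) = 326°.

true dip 31°, dip direction 325°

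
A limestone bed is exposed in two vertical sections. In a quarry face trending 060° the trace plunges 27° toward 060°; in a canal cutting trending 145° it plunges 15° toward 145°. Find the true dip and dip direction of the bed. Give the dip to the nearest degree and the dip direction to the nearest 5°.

true dip 29°, dip direction 085°

Each apparent-dip line lies in the plane. As unit vectors (x east, y north, z up), v₁ plunges 27°→060° and v₂ plunges 15°→145°.
The plane normal is n = v₁ × v₂ ∝ (0.475, 0.052, 0.857).
Dip δ = arctan(|n_h|/n_z) = arctan(0.477/0.857) = 29.1°.
Dip direction = azimuth of (n_x, n_y) = atan2(0.475, 0.052) = 84°.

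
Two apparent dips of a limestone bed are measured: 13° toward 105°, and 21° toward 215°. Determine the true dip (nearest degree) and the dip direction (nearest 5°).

Each apparent-dip line lies in the plane. As unit vectors (x east, y north, z up), v₁ plunges 13°→105° and v₂ plunges 21°→215°.
Cross product v₁ × v₂ gives the pole to the plane: n ∝ (0.082, -0.458, 0.855).
Dip δ = arctan(|n_h|/n_z) = arctan(0.465/0.855) = 28.5°.
Dip direction = atan2(0.082, -0.458) = 170° (azimuth of n's horizontal projection).

true dip 29°, dip direction 170°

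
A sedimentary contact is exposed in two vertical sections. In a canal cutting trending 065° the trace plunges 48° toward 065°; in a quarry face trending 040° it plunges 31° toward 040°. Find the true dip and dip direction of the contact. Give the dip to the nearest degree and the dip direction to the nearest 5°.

Represent each trace as a vector plunging at its apparent dip toward its trend (east-north-up frame): v₁ = (0.606, 0.283, -0.743), v₂ = (0.551, 0.657, -0.515).
The plane normal is n = v₁ × v₂ ∝ (0.342, -0.097, 0.242).
tan δ = √(n_x²+n_y²)/n_z = 0.356/0.242, so δ = 55.7°.
Dip direction = atan2(0.342, -0.097) = 106° (azimuth of n's horizontal projection).

true dip 56°, dip direction 105°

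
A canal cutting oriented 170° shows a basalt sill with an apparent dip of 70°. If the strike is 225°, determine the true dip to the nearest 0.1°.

73.4°

β = acute angle between strike 225° and section 170° = 55°.
tan δ = tan α / sin β = tan 70° / sin 55° = 2.7475 / 0.8192 = 3.3541
true dip = arctan 3.3541 = 73.40°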